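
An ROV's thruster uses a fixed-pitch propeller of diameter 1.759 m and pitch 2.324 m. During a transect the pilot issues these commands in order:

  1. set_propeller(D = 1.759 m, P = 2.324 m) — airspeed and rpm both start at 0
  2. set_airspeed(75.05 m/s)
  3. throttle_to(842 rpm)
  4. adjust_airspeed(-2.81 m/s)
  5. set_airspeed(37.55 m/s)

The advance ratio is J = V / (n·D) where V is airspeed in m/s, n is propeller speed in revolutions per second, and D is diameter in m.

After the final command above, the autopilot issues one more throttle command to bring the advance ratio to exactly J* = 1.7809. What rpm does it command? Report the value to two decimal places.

set_propeller: D = 1.759 m, P = 2.324 m (p = P/D = 1.321205); state ← (V=0, rpm=0)
set_airspeed(75.05): V ← 75.05 m/s
throttle_to(842): rpm ← 842
adjust_airspeed(-2.81): V ← 75.05 -2.81 = 72.24 m/s
set_airspeed(37.55): V ← 37.55 m/s
final state: V = 37.55 m/s, rpm = 842 → n = rpm/60 = 14.033333 rev/s
target J* = 1.7809; solve J* = V/(n·D) for n: n = V/(J*·D) = 37.55/(1.7809 × 1.759) = 11.986836 rev/s
rpm = 60·n = 719.210167

rpm = 719.21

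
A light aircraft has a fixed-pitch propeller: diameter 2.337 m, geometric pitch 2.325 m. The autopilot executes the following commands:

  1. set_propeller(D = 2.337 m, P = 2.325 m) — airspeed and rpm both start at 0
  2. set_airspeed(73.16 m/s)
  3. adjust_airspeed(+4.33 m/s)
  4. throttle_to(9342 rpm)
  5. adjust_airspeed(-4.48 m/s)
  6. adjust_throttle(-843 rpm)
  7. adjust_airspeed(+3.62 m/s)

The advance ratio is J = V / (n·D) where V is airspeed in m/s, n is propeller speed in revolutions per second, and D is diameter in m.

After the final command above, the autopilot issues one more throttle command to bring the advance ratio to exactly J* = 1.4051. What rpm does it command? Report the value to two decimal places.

rpm = 1400.18

set_propeller: D = 2.337 m, P = 2.325 m (p = P/D = 0.994865); state ← (V=0, rpm=0)
set_airspeed(73.16): V ← 73.16 m/s
adjust_airspeed(+4.33): V ← 73.16 +4.33 = 77.49 m/s
throttle_to(9342): rpm ← 9342
adjust_airspeed(-4.48): V ← 77.49 -4.48 = 73.01 m/s
adjust_throttle(-843): rpm ← 9342 -843 = 8499
adjust_airspeed(+3.62): V ← 73.01 +3.62 = 76.63 m/s
final state: V = 76.63 m/s, rpm = 8499 → n = rpm/60 = 141.650000 rev/s
target J* = 1.4051; solve J* = V/(n·D) for n: n = V/(J*·D) = 76.63/(1.4051 × 2.337) = 23.336347 rev/s
rpm = 60·n = 1400.180838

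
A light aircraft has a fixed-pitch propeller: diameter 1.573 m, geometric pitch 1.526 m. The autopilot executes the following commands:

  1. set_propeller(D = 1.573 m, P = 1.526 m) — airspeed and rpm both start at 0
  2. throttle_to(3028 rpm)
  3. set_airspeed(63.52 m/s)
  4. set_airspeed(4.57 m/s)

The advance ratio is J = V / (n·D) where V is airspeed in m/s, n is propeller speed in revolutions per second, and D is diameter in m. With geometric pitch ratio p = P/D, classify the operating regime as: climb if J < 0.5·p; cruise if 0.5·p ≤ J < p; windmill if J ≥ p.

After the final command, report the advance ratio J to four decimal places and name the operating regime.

set_propeller: D = 1.573 m, P = 1.526 m (p = P/D = 0.970121); state ← (V=0, rpm=0)
throttle_to(3028): rpm ← 3028
set_airspeed(63.52): V ← 63.52 m/s
set_airspeed(4.57): V ← 4.57 m/s
final state: V = 4.57 m/s, rpm = 3028 → n = rpm/60 = 50.466667 rev/s
J = V / (n·D) = 4.57 / (50.466667 × 1.573) = 0.057568
regime bands: climb J<0.4851 | cruise [0.4851, 0.9701) | windmill J≥0.9701
J = 0.0576 → climb

J = 0.0576, regime = climb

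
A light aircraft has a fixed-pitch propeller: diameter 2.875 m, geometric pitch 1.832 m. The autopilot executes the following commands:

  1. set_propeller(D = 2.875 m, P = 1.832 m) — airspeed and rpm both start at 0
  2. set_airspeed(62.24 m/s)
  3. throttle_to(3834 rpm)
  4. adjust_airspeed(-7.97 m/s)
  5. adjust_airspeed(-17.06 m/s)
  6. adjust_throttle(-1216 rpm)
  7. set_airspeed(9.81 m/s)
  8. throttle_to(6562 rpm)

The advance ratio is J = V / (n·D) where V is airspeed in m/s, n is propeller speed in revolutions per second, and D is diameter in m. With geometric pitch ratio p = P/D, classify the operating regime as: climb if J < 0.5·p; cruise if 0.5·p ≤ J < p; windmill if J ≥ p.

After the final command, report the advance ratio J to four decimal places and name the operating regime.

set_propeller: D = 2.875 m, P = 1.832 m (p = P/D = 0.637217); state ← (V=0, rpm=0)
set_airspeed(62.24): V ← 62.24 m/s
throttle_to(3834): rpm ← 3834
adjust_airspeed(-7.97): V ← 62.24 -7.97 = 54.27 m/s
adjust_airspeed(-17.06): V ← 54.27 -17.06 = 37.21 m/s
adjust_throttle(-1216): rpm ← 3834 -1216 = 2618
set_airspeed(9.81): V ← 9.81 m/s
throttle_to(6562): rpm ← 6562
final state: V = 9.81 m/s, rpm = 6562 → n = rpm/60 = 109.366667 rev/s
J = V / (n·D) = 9.81 / (109.366667 × 2.875) = 0.031199
regime bands: climb J<0.3186 | cruise [0.3186, 0.6372) | windmill J≥0.6372
J = 0.0312 → climb

J = 0.0312, regime = climb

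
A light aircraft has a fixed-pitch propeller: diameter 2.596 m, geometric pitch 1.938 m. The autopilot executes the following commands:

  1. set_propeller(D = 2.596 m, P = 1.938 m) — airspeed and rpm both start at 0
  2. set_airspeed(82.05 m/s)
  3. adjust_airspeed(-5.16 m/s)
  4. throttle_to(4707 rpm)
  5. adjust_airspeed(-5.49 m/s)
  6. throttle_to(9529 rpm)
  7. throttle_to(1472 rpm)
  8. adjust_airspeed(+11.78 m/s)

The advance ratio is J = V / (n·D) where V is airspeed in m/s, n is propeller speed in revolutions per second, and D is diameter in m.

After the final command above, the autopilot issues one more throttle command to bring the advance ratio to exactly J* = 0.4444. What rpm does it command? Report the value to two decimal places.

rpm = 4326.05

set_propeller: D = 2.596 m, P = 1.938 m (p = P/D = 0.746533); state ← (V=0, rpm=0)
set_airspeed(82.05): V ← 82.05 m/s
adjust_airspeed(-5.16): V ← 82.05 -5.16 = 76.89 m/s
throttle_to(4707): rpm ← 4707
adjust_airspeed(-5.49): V ← 76.89 -5.49 = 71.4 m/s
throttle_to(9529): rpm ← 9529
throttle_to(1472): rpm ← 1472
adjust_airspeed(+11.78): V ← 71.4 +11.78 = 83.18 m/s
final state: V = 83.18 m/s, rpm = 1472 → n = rpm/60 = 24.533333 rev/s
target J* = 0.4444; solve J* = V/(n·D) for n: n = V/(J*·D) = 83.18/(0.4444 × 2.596) = 72.100816 rev/s
rpm = 60·n = 4326.048938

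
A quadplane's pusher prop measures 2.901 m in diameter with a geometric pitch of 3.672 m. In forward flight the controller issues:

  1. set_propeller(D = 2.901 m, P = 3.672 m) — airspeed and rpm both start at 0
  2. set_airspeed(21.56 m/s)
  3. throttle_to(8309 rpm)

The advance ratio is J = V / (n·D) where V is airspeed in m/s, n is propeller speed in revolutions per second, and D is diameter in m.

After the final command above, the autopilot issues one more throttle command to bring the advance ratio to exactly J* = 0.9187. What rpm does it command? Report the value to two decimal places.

rpm = 485.38

set_propeller: D = 2.901 m, P = 3.672 m (p = P/D = 1.265770); state ← (V=0, rpm=0)
set_airspeed(21.56): V ← 21.56 m/s
throttle_to(8309): rpm ← 8309
final state: V = 21.56 m/s, rpm = 8309 → n = rpm/60 = 138.483333 rev/s
target J* = 0.9187; solve J* = V/(n·D) for n: n = V/(J*·D) = 21.56/(0.9187 × 2.901) = 8.089605 rev/s
rpm = 60·n = 485.376294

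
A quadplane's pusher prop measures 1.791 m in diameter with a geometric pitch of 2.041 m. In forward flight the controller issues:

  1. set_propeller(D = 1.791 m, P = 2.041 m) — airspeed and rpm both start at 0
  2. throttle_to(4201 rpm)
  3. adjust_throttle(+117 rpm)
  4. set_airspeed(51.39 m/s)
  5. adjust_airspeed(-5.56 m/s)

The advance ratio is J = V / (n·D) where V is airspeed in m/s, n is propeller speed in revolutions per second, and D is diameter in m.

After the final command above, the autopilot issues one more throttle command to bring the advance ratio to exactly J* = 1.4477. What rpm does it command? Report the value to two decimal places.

rpm = 1060.54

set_propeller: D = 1.791 m, P = 2.041 m (p = P/D = 1.139587); state ← (V=0, rpm=0)
throttle_to(4201): rpm ← 4201
adjust_throttle(+117): rpm ← 4201 +117 = 4318
set_airspeed(51.39): V ← 51.39 m/s
adjust_airspeed(-5.56): V ← 51.39 -5.56 = 45.83 m/s
final state: V = 45.83 m/s, rpm = 4318 → n = rpm/60 = 71.966667 rev/s
target J* = 1.4477; solve J* = V/(n·D) for n: n = V/(J*·D) = 45.83/(1.4477 × 1.791) = 17.675662 rev/s
rpm = 60·n = 1060.539741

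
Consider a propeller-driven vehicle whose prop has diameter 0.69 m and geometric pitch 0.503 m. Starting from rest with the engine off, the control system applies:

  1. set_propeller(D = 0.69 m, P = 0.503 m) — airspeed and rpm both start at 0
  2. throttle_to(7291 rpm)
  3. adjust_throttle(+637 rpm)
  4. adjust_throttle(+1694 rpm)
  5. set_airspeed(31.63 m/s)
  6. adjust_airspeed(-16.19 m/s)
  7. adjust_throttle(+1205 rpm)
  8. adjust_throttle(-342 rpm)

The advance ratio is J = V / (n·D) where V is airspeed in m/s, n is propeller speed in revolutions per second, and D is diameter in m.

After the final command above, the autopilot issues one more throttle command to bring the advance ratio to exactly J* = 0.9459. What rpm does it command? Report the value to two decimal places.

set_propeller: D = 0.69 m, P = 0.503 m (p = P/D = 0.728986); state ← (V=0, rpm=0)
throttle_to(7291): rpm ← 7291
adjust_throttle(+637): rpm ← 7291 +637 = 7928
adjust_throttle(+1694): rpm ← 7928 +1694 = 9622
set_airspeed(31.63): V ← 31.63 m/s
adjust_airspeed(-16.19): V ← 31.63 -16.19 = 15.44 m/s
adjust_throttle(+1205): rpm ← 9622 +1205 = 10827
adjust_throttle(-342): rpm ← 10827 -342 = 10485
final state: V = 15.44 m/s, rpm = 10485 → n = rpm/60 = 174.750000 rev/s
target J* = 0.9459; solve J* = V/(n·D) for n: n = V/(J*·D) = 15.44/(0.9459 × 0.69) = 23.656636 rev/s
rpm = 60·n = 1419.398135

rpm = 1419.40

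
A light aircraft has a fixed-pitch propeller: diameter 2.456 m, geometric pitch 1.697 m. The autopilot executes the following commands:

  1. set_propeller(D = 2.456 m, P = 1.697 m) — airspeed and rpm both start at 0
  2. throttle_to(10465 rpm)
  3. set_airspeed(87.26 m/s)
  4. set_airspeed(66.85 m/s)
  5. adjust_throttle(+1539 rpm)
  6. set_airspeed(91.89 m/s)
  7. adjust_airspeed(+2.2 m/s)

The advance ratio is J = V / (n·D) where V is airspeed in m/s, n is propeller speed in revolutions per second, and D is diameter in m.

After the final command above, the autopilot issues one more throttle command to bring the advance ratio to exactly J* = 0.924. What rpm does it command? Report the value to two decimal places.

rpm = 2487.68

set_propeller: D = 2.456 m, P = 1.697 m (p = P/D = 0.690961); state ← (V=0, rpm=0)
throttle_to(10465): rpm ← 10465
set_airspeed(87.26): V ← 87.26 m/s
set_airspeed(66.85): V ← 66.85 m/s
adjust_throttle(+1539): rpm ← 10465 +1539 = 12004
set_airspeed(91.89): V ← 91.89 m/s
adjust_airspeed(+2.2): V ← 91.89 +2.2 = 94.09 m/s
final state: V = 94.09 m/s, rpm = 12004 → n = rpm/60 = 200.066667 rev/s
target J* = 0.924; solve J* = V/(n·D) for n: n = V/(J*·D) = 94.09/(0.924 × 2.456) = 41.461321 rev/s
rpm = 60·n = 2487.679259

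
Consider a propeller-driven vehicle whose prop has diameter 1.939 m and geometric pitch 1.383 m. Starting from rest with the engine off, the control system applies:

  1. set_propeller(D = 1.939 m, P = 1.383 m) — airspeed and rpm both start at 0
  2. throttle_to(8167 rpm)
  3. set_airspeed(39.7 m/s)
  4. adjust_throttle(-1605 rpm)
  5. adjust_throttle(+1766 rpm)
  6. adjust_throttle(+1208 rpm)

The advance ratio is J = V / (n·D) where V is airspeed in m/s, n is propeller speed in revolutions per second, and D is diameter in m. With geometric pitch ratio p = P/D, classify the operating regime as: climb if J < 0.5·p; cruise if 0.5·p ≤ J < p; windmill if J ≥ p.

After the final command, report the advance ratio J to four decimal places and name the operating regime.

J = 0.1288, regime = climb

set_propeller: D = 1.939 m, P = 1.383 m (p = P/D = 0.713254); state ← (V=0, rpm=0)
throttle_to(8167): rpm ← 8167
set_airspeed(39.7): V ← 39.7 m/s
adjust_throttle(-1605): rpm ← 8167 -1605 = 6562
adjust_throttle(+1766): rpm ← 6562 +1766 = 8328
adjust_throttle(+1208): rpm ← 8328 +1208 = 9536
final state: V = 39.7 m/s, rpm = 9536 → n = rpm/60 = 158.933333 rev/s
J = V / (n·D) = 39.7 / (158.933333 × 1.939) = 0.128824
regime bands: climb J<0.3566 | cruise [0.3566, 0.7133) | windmill J≥0.7133
J = 0.1288 → climb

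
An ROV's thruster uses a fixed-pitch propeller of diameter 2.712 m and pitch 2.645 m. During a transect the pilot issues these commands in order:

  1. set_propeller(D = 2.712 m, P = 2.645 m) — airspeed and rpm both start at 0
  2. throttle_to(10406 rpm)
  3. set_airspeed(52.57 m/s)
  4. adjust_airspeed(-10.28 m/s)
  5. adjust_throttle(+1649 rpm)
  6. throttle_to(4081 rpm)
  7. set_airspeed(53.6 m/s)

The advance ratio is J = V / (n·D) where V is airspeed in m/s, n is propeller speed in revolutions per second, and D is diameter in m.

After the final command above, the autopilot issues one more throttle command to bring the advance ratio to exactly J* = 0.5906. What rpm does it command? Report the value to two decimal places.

set_propeller: D = 2.712 m, P = 2.645 m (p = P/D = 0.975295); state ← (V=0, rpm=0)
throttle_to(10406): rpm ← 10406
set_airspeed(52.57): V ← 52.57 m/s
adjust_airspeed(-10.28): V ← 52.57 -10.28 = 42.29 m/s
adjust_throttle(+1649): rpm ← 10406 +1649 = 12055
throttle_to(4081): rpm ← 4081
set_airspeed(53.6): V ← 53.6 m/s
final state: V = 53.6 m/s, rpm = 4081 → n = rpm/60 = 68.016667 rev/s
target J* = 0.5906; solve J* = V/(n·D) for n: n = V/(J*·D) = 53.6/(0.5906 × 2.712) = 33.464294 rev/s
rpm = 60·n = 2007.857616

rpm = 2007.86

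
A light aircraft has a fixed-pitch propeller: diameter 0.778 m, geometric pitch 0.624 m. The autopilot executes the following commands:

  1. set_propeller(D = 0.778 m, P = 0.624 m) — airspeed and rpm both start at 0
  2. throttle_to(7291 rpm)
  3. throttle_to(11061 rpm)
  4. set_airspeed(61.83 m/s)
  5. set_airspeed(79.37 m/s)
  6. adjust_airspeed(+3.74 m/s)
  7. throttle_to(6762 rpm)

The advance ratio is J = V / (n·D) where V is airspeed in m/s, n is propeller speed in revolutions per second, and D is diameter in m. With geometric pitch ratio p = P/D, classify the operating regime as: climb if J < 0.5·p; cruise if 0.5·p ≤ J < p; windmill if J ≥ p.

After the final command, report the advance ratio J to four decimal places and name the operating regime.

set_propeller: D = 0.778 m, P = 0.624 m (p = P/D = 0.802057); state ← (V=0, rpm=0)
throttle_to(7291): rpm ← 7291
throttle_to(11061): rpm ← 11061
set_airspeed(61.83): V ← 61.83 m/s
set_airspeed(79.37): V ← 79.37 m/s
adjust_airspeed(+3.74): V ← 79.37 +3.74 = 83.11 m/s
throttle_to(6762): rpm ← 6762
final state: V = 83.11 m/s, rpm = 6762 → n = rpm/60 = 112.700000 rev/s
J = V / (n·D) = 83.11 / (112.700000 × 0.778) = 0.947872
regime bands: climb J<0.4010 | cruise [0.4010, 0.8021) | windmill J≥0.8021
J = 0.9479 → windmill

J = 0.9479, regime = windmill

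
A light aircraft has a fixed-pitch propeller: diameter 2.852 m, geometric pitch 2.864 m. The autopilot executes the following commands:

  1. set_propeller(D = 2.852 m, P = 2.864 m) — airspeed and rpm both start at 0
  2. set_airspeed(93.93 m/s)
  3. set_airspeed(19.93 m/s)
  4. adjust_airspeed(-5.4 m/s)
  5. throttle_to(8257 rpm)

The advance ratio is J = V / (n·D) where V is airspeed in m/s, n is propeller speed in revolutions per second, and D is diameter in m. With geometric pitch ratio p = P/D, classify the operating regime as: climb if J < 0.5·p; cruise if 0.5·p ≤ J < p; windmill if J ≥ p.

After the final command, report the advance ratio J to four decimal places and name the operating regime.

set_propeller: D = 2.852 m, P = 2.864 m (p = P/D = 1.004208); state ← (V=0, rpm=0)
set_airspeed(93.93): V ← 93.93 m/s
set_airspeed(19.93): V ← 19.93 m/s
adjust_airspeed(-5.4): V ← 19.93 -5.4 = 14.53 m/s
throttle_to(8257): rpm ← 8257
final state: V = 14.53 m/s, rpm = 8257 → n = rpm/60 = 137.616667 rev/s
J = V / (n·D) = 14.53 / (137.616667 × 2.852) = 0.037021
regime bands: climb J<0.5021 | cruise [0.5021, 1.0042) | windmill J≥1.0042
J = 0.0370 → climb

J = 0.0370, regime = climb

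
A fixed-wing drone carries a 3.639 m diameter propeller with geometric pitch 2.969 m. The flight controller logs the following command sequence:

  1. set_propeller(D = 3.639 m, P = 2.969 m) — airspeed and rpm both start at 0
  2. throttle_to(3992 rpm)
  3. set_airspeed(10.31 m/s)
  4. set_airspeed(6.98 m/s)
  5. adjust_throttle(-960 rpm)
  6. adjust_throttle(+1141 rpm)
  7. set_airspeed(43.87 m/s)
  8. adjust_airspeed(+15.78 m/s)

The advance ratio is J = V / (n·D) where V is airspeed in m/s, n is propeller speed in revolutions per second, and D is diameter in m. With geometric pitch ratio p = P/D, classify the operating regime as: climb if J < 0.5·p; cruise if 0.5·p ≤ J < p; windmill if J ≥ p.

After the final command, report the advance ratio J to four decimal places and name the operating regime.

set_propeller: D = 3.639 m, P = 2.969 m (p = P/D = 0.815883); state ← (V=0, rpm=0)
throttle_to(3992): rpm ← 3992
set_airspeed(10.31): V ← 10.31 m/s
set_airspeed(6.98): V ← 6.98 m/s
adjust_throttle(-960): rpm ← 3992 -960 = 3032
adjust_throttle(+1141): rpm ← 3032 +1141 = 4173
set_airspeed(43.87): V ← 43.87 m/s
adjust_airspeed(+15.78): V ← 43.87 +15.78 = 59.65 m/s
final state: V = 59.65 m/s, rpm = 4173 → n = rpm/60 = 69.550000 rev/s
J = V / (n·D) = 59.65 / (69.550000 × 3.639) = 0.235685
regime bands: climb J<0.4079 | cruise [0.4079, 0.8159) | windmill J≥0.8159
J = 0.2357 → climb

J = 0.2357, regime = climb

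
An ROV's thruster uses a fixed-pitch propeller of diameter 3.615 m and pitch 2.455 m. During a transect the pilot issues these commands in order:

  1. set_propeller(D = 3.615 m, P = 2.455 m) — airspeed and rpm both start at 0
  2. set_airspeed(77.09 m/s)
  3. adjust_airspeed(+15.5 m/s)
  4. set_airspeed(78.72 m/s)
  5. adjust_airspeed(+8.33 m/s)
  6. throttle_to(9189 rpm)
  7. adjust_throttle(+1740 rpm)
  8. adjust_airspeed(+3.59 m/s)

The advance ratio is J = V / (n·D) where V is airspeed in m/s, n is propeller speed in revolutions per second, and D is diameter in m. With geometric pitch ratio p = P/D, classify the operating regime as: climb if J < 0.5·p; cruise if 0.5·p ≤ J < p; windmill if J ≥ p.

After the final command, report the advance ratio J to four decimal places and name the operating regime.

set_propeller: D = 3.615 m, P = 2.455 m (p = P/D = 0.679115); state ← (V=0, rpm=0)
set_airspeed(77.09): V ← 77.09 m/s
adjust_airspeed(+15.5): V ← 77.09 +15.5 = 92.59 m/s
set_airspeed(78.72): V ← 78.72 m/s
adjust_airspeed(+8.33): V ← 78.72 +8.33 = 87.05 m/s
throttle_to(9189): rpm ← 9189
adjust_throttle(+1740): rpm ← 9189 +1740 = 10929
adjust_airspeed(+3.59): V ← 87.05 +3.59 = 90.64 m/s
final state: V = 90.64 m/s, rpm = 10929 → n = rpm/60 = 182.150000 rev/s
J = V / (n·D) = 90.64 / (182.150000 × 3.615) = 0.137652
regime bands: climb J<0.3396 | cruise [0.3396, 0.6791) | windmill J≥0.6791
J = 0.1377 → climb

J = 0.1377, regime = climb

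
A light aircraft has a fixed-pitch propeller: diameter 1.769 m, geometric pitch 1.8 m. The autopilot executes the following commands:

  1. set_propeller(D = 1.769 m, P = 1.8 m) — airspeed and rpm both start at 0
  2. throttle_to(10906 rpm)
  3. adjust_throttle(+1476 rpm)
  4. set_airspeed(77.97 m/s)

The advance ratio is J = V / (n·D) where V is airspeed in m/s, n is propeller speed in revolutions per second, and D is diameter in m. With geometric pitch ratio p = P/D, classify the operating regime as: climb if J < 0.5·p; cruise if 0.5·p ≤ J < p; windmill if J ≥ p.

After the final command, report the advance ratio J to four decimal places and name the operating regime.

J = 0.2136, regime = climb

set_propeller: D = 1.769 m, P = 1.8 m (p = P/D = 1.017524); state ← (V=0, rpm=0)
throttle_to(10906): rpm ← 10906
adjust_throttle(+1476): rpm ← 10906 +1476 = 12382
set_airspeed(77.97): V ← 77.97 m/s
final state: V = 77.97 m/s, rpm = 12382 → n = rpm/60 = 206.366667 rev/s
J = V / (n·D) = 77.97 / (206.366667 × 1.769) = 0.213580
regime bands: climb J<0.5088 | cruise [0.5088, 1.0175) | windmill J≥1.0175
J = 0.2136 → climb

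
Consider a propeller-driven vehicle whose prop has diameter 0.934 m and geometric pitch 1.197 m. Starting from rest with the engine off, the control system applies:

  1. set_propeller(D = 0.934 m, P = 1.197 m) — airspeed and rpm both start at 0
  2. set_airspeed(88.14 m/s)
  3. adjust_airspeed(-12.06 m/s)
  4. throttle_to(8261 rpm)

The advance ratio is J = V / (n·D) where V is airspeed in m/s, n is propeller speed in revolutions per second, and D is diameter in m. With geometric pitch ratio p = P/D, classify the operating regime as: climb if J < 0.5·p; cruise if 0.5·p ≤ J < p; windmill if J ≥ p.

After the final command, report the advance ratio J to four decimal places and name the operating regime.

set_propeller: D = 0.934 m, P = 1.197 m (p = P/D = 1.281585); state ← (V=0, rpm=0)
set_airspeed(88.14): V ← 88.14 m/s
adjust_airspeed(-12.06): V ← 88.14 -12.06 = 76.08 m/s
throttle_to(8261): rpm ← 8261
final state: V = 76.08 m/s, rpm = 8261 → n = rpm/60 = 137.683333 rev/s
J = V / (n·D) = 76.08 / (137.683333 × 0.934) = 0.591619
regime bands: climb J<0.6408 | cruise [0.6408, 1.2816) | windmill J≥1.2816
J = 0.5916 → climb

J = 0.5916, regime = climb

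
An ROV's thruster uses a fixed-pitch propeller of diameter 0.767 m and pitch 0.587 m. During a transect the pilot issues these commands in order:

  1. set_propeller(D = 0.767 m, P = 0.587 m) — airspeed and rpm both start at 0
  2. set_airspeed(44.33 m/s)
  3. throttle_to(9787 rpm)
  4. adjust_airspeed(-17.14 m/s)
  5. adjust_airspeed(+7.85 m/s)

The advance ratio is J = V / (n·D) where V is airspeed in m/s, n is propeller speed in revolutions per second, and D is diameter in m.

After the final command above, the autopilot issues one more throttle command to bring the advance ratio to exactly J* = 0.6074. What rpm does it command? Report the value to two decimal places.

set_propeller: D = 0.767 m, P = 0.587 m (p = P/D = 0.765319); state ← (V=0, rpm=0)
set_airspeed(44.33): V ← 44.33 m/s
throttle_to(9787): rpm ← 9787
adjust_airspeed(-17.14): V ← 44.33 -17.14 = 27.19 m/s
adjust_airspeed(+7.85): V ← 27.19 +7.85 = 35.04 m/s
final state: V = 35.04 m/s, rpm = 9787 → n = rpm/60 = 163.116667 rev/s
target J* = 0.6074; solve J* = V/(n·D) for n: n = V/(J*·D) = 35.04/(0.6074 × 0.767) = 75.213179 rev/s
rpm = 60·n = 4512.790748

rpm = 4512.79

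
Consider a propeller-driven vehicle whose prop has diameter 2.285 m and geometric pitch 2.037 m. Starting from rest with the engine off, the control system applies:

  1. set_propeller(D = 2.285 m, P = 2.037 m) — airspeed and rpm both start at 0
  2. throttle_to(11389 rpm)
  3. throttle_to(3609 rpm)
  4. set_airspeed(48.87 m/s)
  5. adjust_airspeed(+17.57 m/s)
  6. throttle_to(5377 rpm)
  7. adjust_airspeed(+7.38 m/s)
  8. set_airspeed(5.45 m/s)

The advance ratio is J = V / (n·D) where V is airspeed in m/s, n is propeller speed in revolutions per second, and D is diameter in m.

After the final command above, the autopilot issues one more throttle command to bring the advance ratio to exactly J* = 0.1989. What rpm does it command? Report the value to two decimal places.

set_propeller: D = 2.285 m, P = 2.037 m (p = P/D = 0.891466); state ← (V=0, rpm=0)
throttle_to(11389): rpm ← 11389
throttle_to(3609): rpm ← 3609
set_airspeed(48.87): V ← 48.87 m/s
adjust_airspeed(+17.57): V ← 48.87 +17.57 = 66.44 m/s
throttle_to(5377): rpm ← 5377
adjust_airspeed(+7.38): V ← 66.44 +7.38 = 73.82 m/s
set_airspeed(5.45): V ← 5.45 m/s
final state: V = 5.45 m/s, rpm = 5377 → n = rpm/60 = 89.616667 rev/s
target J* = 0.1989; solve J* = V/(n·D) for n: n = V/(J*·D) = 5.45/(0.1989 × 2.285) = 11.991555 rev/s
rpm = 60·n = 719.493318

rpm = 719.49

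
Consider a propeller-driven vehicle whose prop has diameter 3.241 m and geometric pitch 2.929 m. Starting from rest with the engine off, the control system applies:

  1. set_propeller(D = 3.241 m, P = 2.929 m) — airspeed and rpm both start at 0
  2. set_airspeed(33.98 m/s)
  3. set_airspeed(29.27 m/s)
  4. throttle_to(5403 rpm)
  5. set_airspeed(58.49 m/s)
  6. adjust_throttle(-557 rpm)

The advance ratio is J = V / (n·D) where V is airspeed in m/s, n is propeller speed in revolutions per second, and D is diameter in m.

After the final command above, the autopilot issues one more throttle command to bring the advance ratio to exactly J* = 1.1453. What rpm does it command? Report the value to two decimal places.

set_propeller: D = 3.241 m, P = 2.929 m (p = P/D = 0.903733); state ← (V=0, rpm=0)
set_airspeed(33.98): V ← 33.98 m/s
set_airspeed(29.27): V ← 29.27 m/s
throttle_to(5403): rpm ← 5403
set_airspeed(58.49): V ← 58.49 m/s
adjust_throttle(-557): rpm ← 5403 -557 = 4846
final state: V = 58.49 m/s, rpm = 4846 → n = rpm/60 = 80.766667 rev/s
target J* = 1.1453; solve J* = V/(n·D) for n: n = V/(J*·D) = 58.49/(1.1453 × 3.241) = 15.757355 rev/s
rpm = 60·n = 945.441322

rpm = 945.44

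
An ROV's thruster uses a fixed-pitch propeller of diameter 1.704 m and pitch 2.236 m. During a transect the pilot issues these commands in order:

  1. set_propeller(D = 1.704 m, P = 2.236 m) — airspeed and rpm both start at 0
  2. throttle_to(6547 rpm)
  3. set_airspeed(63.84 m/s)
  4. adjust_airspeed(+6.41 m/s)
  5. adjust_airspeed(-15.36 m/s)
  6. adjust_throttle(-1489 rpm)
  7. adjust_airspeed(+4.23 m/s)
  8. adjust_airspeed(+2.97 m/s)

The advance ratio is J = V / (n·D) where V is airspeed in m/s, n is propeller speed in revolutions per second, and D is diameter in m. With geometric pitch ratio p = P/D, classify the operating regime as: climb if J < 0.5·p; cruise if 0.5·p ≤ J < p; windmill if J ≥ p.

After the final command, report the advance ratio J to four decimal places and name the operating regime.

J = 0.4322, regime = climb

set_propeller: D = 1.704 m, P = 2.236 m (p = P/D = 1.312207); state ← (V=0, rpm=0)
throttle_to(6547): rpm ← 6547
set_airspeed(63.84): V ← 63.84 m/s
adjust_airspeed(+6.41): V ← 63.84 +6.41 = 70.25 m/s
adjust_airspeed(-15.36): V ← 70.25 -15.36 = 54.89 m/s
adjust_throttle(-1489): rpm ← 6547 -1489 = 5058
adjust_airspeed(+4.23): V ← 54.89 +4.23 = 59.12 m/s
adjust_airspeed(+2.97): V ← 59.12 +2.97 = 62.09 m/s
final state: V = 62.09 m/s, rpm = 5058 → n = rpm/60 = 84.300000 rev/s
J = V / (n·D) = 62.09 / (84.300000 × 1.704) = 0.432240
regime bands: climb J<0.6561 | cruise [0.6561, 1.3122) | windmill J≥1.3122
J = 0.4322 → climb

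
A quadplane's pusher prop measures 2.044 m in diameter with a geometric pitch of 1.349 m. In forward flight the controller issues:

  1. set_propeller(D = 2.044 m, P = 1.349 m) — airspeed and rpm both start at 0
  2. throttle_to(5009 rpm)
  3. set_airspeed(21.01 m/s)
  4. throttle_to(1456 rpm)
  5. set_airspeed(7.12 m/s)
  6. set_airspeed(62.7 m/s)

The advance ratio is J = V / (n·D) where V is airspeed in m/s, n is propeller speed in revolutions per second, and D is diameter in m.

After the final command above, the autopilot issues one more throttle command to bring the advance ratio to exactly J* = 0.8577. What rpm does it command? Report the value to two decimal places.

rpm = 2145.87

set_propeller: D = 2.044 m, P = 1.349 m (p = P/D = 0.659980); state ← (V=0, rpm=0)
throttle_to(5009): rpm ← 5009
set_airspeed(21.01): V ← 21.01 m/s
throttle_to(1456): rpm ← 1456
set_airspeed(7.12): V ← 7.12 m/s
set_airspeed(62.7): V ← 62.7 m/s
final state: V = 62.7 m/s, rpm = 1456 → n = rpm/60 = 24.266667 rev/s
target J* = 0.8577; solve J* = V/(n·D) for n: n = V/(J*·D) = 62.7/(0.8577 × 2.044) = 35.764424 rev/s
rpm = 60·n = 2145.865461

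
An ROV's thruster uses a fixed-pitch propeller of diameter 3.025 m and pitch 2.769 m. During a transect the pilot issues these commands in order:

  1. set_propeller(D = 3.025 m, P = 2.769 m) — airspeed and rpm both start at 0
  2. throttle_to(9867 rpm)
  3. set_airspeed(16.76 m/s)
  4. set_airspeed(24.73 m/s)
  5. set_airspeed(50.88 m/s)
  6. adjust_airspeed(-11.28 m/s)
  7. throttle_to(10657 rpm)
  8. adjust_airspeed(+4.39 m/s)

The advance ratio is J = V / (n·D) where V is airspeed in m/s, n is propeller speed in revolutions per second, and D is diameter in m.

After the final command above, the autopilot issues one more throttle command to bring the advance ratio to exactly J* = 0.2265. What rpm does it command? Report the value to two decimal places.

rpm = 3852.22

set_propeller: D = 3.025 m, P = 2.769 m (p = P/D = 0.915372); state ← (V=0, rpm=0)
throttle_to(9867): rpm ← 9867
set_airspeed(16.76): V ← 16.76 m/s
set_airspeed(24.73): V ← 24.73 m/s
set_airspeed(50.88): V ← 50.88 m/s
adjust_airspeed(-11.28): V ← 50.88 -11.28 = 39.6 m/s
throttle_to(10657): rpm ← 10657
adjust_airspeed(+4.39): V ← 39.6 +4.39 = 43.99 m/s
final state: V = 43.99 m/s, rpm = 10657 → n = rpm/60 = 177.616667 rev/s
target J* = 0.2265; solve J* = V/(n·D) for n: n = V/(J*·D) = 43.99/(0.2265 × 3.025) = 64.203747 rev/s
rpm = 60·n = 3852.224837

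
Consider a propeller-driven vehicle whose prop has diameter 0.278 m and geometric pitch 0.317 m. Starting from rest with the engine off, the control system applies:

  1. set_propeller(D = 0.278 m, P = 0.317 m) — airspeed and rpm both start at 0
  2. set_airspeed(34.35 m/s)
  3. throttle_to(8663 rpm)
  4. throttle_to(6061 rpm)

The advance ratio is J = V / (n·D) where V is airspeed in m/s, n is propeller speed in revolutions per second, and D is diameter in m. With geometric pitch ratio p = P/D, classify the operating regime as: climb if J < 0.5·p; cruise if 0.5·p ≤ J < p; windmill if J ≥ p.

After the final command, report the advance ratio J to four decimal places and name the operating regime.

set_propeller: D = 0.278 m, P = 0.317 m (p = P/D = 1.140288); state ← (V=0, rpm=0)
set_airspeed(34.35): V ← 34.35 m/s
throttle_to(8663): rpm ← 8663
throttle_to(6061): rpm ← 6061
final state: V = 34.35 m/s, rpm = 6061 → n = rpm/60 = 101.016667 rev/s
J = V / (n·D) = 34.35 / (101.016667 × 0.278) = 1.223176
regime bands: climb J<0.5701 | cruise [0.5701, 1.1403) | windmill J≥1.1403
J = 1.2232 → windmill

J = 1.2232, regime = windmill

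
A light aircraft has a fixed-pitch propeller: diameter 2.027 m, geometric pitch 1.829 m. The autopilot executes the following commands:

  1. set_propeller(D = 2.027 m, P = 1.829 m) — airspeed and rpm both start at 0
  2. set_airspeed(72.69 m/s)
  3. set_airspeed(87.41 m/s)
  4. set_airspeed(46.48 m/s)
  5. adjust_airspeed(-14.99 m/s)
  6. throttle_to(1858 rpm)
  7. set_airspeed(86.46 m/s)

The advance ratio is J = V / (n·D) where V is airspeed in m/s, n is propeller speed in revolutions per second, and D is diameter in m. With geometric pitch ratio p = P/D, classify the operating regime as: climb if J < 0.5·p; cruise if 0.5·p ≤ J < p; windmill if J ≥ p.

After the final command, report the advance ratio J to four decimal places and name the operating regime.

set_propeller: D = 2.027 m, P = 1.829 m (p = P/D = 0.902319); state ← (V=0, rpm=0)
set_airspeed(72.69): V ← 72.69 m/s
set_airspeed(87.41): V ← 87.41 m/s
set_airspeed(46.48): V ← 46.48 m/s
adjust_airspeed(-14.99): V ← 46.48 -14.99 = 31.49 m/s
throttle_to(1858): rpm ← 1858
set_airspeed(86.46): V ← 86.46 m/s
final state: V = 86.46 m/s, rpm = 1858 → n = rpm/60 = 30.966667 rev/s
J = V / (n·D) = 86.46 / (30.966667 × 2.027) = 1.377422
regime bands: climb J<0.4512 | cruise [0.4512, 0.9023) | windmill J≥0.9023
J = 1.3774 → windmill

J = 1.3774, regime = windmill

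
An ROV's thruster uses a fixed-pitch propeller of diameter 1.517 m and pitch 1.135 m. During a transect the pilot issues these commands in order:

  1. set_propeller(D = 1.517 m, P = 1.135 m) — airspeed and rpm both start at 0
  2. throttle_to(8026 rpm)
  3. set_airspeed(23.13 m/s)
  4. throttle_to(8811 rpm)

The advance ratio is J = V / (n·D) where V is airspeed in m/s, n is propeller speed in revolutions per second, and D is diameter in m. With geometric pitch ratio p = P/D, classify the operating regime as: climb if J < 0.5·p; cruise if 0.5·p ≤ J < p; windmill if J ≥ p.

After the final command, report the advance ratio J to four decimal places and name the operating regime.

J = 0.1038, regime = climb

set_propeller: D = 1.517 m, P = 1.135 m (p = P/D = 0.748187); state ← (V=0, rpm=0)
throttle_to(8026): rpm ← 8026
set_airspeed(23.13): V ← 23.13 m/s
throttle_to(8811): rpm ← 8811
final state: V = 23.13 m/s, rpm = 8811 → n = rpm/60 = 146.850000 rev/s
J = V / (n·D) = 23.13 / (146.850000 × 1.517) = 0.103828
regime bands: climb J<0.3741 | cruise [0.3741, 0.7482) | windmill J≥0.7482
J = 0.1038 → climb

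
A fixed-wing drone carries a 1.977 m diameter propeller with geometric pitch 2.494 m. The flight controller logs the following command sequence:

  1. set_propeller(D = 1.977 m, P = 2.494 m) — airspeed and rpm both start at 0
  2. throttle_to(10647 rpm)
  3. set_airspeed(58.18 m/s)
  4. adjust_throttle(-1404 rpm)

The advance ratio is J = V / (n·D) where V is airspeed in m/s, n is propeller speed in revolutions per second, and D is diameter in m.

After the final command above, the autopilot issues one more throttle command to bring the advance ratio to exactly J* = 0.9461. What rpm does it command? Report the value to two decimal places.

set_propeller: D = 1.977 m, P = 2.494 m (p = P/D = 1.261507); state ← (V=0, rpm=0)
throttle_to(10647): rpm ← 10647
set_airspeed(58.18): V ← 58.18 m/s
adjust_throttle(-1404): rpm ← 10647 -1404 = 9243
final state: V = 58.18 m/s, rpm = 9243 → n = rpm/60 = 154.050000 rev/s
target J* = 0.9461; solve J* = V/(n·D) for n: n = V/(J*·D) = 58.18/(0.9461 × 1.977) = 31.104986 rev/s
rpm = 60·n = 1866.299138

rpm = 1866.30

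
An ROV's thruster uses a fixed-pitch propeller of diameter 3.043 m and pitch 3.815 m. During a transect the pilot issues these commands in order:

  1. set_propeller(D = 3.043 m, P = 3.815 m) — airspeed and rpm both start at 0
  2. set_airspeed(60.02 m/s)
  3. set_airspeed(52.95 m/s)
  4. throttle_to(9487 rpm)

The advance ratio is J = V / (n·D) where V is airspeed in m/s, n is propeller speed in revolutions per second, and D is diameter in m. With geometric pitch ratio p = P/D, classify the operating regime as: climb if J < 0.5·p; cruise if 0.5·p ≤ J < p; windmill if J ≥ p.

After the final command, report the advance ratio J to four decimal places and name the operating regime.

set_propeller: D = 3.043 m, P = 3.815 m (p = P/D = 1.253697); state ← (V=0, rpm=0)
set_airspeed(60.02): V ← 60.02 m/s
set_airspeed(52.95): V ← 52.95 m/s
throttle_to(9487): rpm ← 9487
final state: V = 52.95 m/s, rpm = 9487 → n = rpm/60 = 158.116667 rev/s
J = V / (n·D) = 52.95 / (158.116667 × 3.043) = 0.110049
regime bands: climb J<0.6268 | cruise [0.6268, 1.2537) | windmill J≥1.2537
J = 0.1100 → climb

J = 0.1100, regime = climb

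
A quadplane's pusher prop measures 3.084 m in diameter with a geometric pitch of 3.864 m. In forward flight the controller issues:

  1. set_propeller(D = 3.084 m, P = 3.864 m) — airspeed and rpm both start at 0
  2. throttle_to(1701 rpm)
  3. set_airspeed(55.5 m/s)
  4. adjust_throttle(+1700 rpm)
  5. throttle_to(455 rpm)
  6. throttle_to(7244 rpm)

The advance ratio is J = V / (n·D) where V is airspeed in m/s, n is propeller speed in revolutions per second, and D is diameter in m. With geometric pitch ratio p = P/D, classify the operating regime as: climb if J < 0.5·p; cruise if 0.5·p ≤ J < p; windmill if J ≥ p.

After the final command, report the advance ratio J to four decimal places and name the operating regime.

J = 0.1491, regime = climb

set_propeller: D = 3.084 m, P = 3.864 m (p = P/D = 1.252918); state ← (V=0, rpm=0)
throttle_to(1701): rpm ← 1701
set_airspeed(55.5): V ← 55.5 m/s
adjust_throttle(+1700): rpm ← 1701 +1700 = 3401
throttle_to(455): rpm ← 455
throttle_to(7244): rpm ← 7244
final state: V = 55.5 m/s, rpm = 7244 → n = rpm/60 = 120.733333 rev/s
J = V / (n·D) = 55.5 / (120.733333 × 3.084) = 0.149057
regime bands: climb J<0.6265 | cruise [0.6265, 1.2529) | windmill J≥1.2529
J = 0.1491 → climb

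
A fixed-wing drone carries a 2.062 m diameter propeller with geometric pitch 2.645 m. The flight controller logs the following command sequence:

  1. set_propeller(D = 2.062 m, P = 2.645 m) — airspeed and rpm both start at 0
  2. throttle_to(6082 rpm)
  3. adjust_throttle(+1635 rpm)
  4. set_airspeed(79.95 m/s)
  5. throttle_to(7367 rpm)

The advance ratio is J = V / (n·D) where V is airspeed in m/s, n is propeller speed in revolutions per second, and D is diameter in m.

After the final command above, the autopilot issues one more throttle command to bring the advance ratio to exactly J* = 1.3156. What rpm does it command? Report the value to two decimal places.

set_propeller: D = 2.062 m, P = 2.645 m (p = P/D = 1.282735); state ← (V=0, rpm=0)
throttle_to(6082): rpm ← 6082
adjust_throttle(+1635): rpm ← 6082 +1635 = 7717
set_airspeed(79.95): V ← 79.95 m/s
throttle_to(7367): rpm ← 7367
final state: V = 79.95 m/s, rpm = 7367 → n = rpm/60 = 122.783333 rev/s
target J* = 1.3156; solve J* = V/(n·D) for n: n = V/(J*·D) = 79.95/(1.3156 × 2.062) = 29.471751 rev/s
rpm = 60·n = 1768.305072

rpm = 1768.31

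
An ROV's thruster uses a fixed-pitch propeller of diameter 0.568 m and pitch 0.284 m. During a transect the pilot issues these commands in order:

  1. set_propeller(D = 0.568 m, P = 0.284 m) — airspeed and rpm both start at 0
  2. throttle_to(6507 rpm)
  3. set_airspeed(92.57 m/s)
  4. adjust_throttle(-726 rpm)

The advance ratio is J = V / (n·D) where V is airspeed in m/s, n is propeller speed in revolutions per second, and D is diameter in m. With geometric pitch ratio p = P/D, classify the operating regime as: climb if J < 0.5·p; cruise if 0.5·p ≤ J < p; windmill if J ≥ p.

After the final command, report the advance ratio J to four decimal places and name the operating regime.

set_propeller: D = 0.568 m, P = 0.284 m (p = P/D = 0.500000); state ← (V=0, rpm=0)
throttle_to(6507): rpm ← 6507
set_airspeed(92.57): V ← 92.57 m/s
adjust_throttle(-726): rpm ← 6507 -726 = 5781
final state: V = 92.57 m/s, rpm = 5781 → n = rpm/60 = 96.350000 rev/s
J = V / (n·D) = 92.57 / (96.350000 × 0.568) = 1.691493
regime bands: climb J<0.2500 | cruise [0.2500, 0.5000) | windmill J≥0.5000
J = 1.6915 → windmill

J = 1.6915, regime = windmill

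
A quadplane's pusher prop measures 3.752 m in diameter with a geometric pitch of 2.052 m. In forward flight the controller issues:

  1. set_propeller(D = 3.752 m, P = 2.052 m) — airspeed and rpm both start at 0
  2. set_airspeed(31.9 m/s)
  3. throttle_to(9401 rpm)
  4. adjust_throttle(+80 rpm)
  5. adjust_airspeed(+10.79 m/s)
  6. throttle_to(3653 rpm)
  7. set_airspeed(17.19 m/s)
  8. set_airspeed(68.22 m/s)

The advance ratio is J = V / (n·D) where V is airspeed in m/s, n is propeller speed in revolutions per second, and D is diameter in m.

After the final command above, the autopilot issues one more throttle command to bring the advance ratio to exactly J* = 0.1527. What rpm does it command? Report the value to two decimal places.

set_propeller: D = 3.752 m, P = 2.052 m (p = P/D = 0.546908); state ← (V=0, rpm=0)
set_airspeed(31.9): V ← 31.9 m/s
throttle_to(9401): rpm ← 9401
adjust_throttle(+80): rpm ← 9401 +80 = 9481
adjust_airspeed(+10.79): V ← 31.9 +10.79 = 42.69 m/s
throttle_to(3653): rpm ← 3653
set_airspeed(17.19): V ← 17.19 m/s
set_airspeed(68.22): V ← 68.22 m/s
final state: V = 68.22 m/s, rpm = 3653 → n = rpm/60 = 60.883333 rev/s
target J* = 0.1527; solve J* = V/(n·D) for n: n = V/(J*·D) = 68.22/(0.1527 × 3.752) = 119.072055 rev/s
rpm = 60·n = 7144.323290

rpm = 7144.32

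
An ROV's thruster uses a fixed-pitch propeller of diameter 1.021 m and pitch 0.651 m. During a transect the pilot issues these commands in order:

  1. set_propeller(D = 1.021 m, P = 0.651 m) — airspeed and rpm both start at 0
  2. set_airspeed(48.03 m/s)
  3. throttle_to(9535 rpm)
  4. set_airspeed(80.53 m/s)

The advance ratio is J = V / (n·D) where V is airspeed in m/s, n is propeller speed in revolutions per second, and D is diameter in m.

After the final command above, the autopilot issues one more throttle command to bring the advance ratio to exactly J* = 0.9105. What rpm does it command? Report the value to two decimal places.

set_propeller: D = 1.021 m, P = 0.651 m (p = P/D = 0.637610); state ← (V=0, rpm=0)
set_airspeed(48.03): V ← 48.03 m/s
throttle_to(9535): rpm ← 9535
set_airspeed(80.53): V ← 80.53 m/s
final state: V = 80.53 m/s, rpm = 9535 → n = rpm/60 = 158.916667 rev/s
target J* = 0.9105; solve J* = V/(n·D) for n: n = V/(J*·D) = 80.53/(0.9105 × 1.021) = 86.626747 rev/s
rpm = 60·n = 5197.604829

rpm = 5197.60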